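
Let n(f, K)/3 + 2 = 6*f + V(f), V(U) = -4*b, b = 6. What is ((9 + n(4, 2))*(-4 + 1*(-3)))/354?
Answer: -7/118 ≈ -0.059322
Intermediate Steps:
V(U) = -24 (V(U) = -4*6 = -24)
n(f, K) = -78 + 18*f (n(f, K) = -6 + 3*(6*f - 24) = -6 + 3*(-24 + 6*f) = -6 + (-72 + 18*f) = -78 + 18*f)
((9 + n(4, 2))*(-4 + 1*(-3)))/354 = ((9 + (-78 + 18*4))*(-4 + 1*(-3)))/354 = ((9 + (-78 + 72))*(-4 - 3))*(1/354) = ((9 - 6)*(-7))*(1/354) = (3*(-7))*(1/354) = -21*1/354 = -7/118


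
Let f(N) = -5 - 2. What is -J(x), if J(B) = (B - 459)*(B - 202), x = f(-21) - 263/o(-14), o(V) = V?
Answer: -16673043/196 ≈ -85067.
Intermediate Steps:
f(N) = -7
x = 165/14 (x = -7 - 263/(-14) = -7 - 263*(-1)/14 = -7 - 1*(-263/14) = -7 + 263/14 = 165/14 ≈ 11.786)
J(B) = (-459 + B)*(-202 + B)
-J(x) = -(92718 + (165/14)² - 661*165/14) = -(92718 + 27225/196 - 109065/14) = -1*16673043/196 = -16673043/196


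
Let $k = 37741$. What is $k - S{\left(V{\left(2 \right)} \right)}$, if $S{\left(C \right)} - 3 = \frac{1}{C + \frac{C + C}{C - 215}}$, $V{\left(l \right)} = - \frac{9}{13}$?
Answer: $\frac{471780964}{12501} \approx 37739.0$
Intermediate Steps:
$V{\left(l \right)} = - \frac{9}{13}$ ($V{\left(l \right)} = \left(-9\right) \frac{1}{13} = - \frac{9}{13}$)
$S{\left(C \right)} = 3 + \frac{1}{C + \frac{2 C}{-215 + C}}$ ($S{\left(C \right)} = 3 + \frac{1}{C + \frac{C + C}{C - 215}} = 3 + \frac{1}{C + \frac{2 C}{-215 + C}}$)
$k - S{\left(V{\left(2 \right)} \right)} = 37741 - \frac{-215 - - \frac{5742}{13} + 3 \left(- \frac{9}{13}\right)^{2}}{\left(- \frac{9}{13}\right) \left(-213 - \frac{9}{13}\right)} = 37741 - - \frac{13 \left(-215 + \frac{5742}{13} + 3 \cdot \frac{81}{169}\right)}{9 \left(- \frac{2778}{13}\right)} = 37741 - \left(- \frac{13}{9}\right) \left(- \frac{13}{2778}\right) \left(-215 + \frac{5742}{13} + \frac{243}{169}\right) = 37741 - \left(- \frac{13}{9}\right) \left(- \frac{13}{2778}\right) \frac{38554}{169} = 37741 - \frac{19277}{12501} = \frac{471780964}{12501}$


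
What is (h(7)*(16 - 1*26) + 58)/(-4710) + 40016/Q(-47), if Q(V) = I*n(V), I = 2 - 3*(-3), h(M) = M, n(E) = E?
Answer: -31411526/405845 ≈ -77.398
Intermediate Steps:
I = 11 (I = 2 + 9 = 11)
Q(V) = 11*V
(h(7)*(16 - 1*26) + 58)/(-4710) + 40016/Q(-47) = (7*(16 - 1*26) + 58)/(-4710) + 40016/((11*(-47))) = (7*(16 - 26) + 58)*(-1/4710) + 40016/(-517) = (7*(-10) + 58)*(-1/4710) + 40016*(-1/517) = (-70 + 58)*(-1/4710) - 40016/517 = -12*(-1/4710) - 40016/517 = 2/785 - 40016/517 = -31411526/405845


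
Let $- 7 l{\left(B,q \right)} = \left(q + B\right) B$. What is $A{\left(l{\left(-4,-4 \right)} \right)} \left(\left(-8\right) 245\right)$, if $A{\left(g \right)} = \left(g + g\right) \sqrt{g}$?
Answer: $10240 i \sqrt{14} \approx 38315.0 i$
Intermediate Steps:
$l{\left(B,q \right)} = - \frac{B \left(B + q\right)}{7}$ ($l{\left(B,q \right)} = - \frac{\left(q + B\right) B}{7} = - \frac{\left(B + q\right) B}{7} = - \frac{B \left(B + q\right)}{7}$)
$A{\left(g \right)} = 2 g^{\frac{3}{2}}$ ($A{\left(g \right)} = 2 g \sqrt{g} = 2 g^{\frac{3}{2}}$)
$A{\left(l{\left(-4,-4 \right)} \right)} \left(\left(-8\right) 245\right) = 2 \left(\left(- \frac{1}{7}\right) \left(-4\right) \left(-4 - 4\right)\right)^{\frac{3}{2}} \left(\left(-8\right) 245\right) = 2 \left(\left(- \frac{1}{7}\right) \left(-4\right) \left(-8\right)\right)^{\frac{3}{2}} \left(-1960\right) = 2 \left(- \frac{32}{7}\right)^{\frac{3}{2}} \left(-1960\right) = 2 \left(- \frac{128 i \sqrt{14}}{49}\right) \left(-1960\right) = - \frac{256 i \sqrt{14}}{49} \left(-1960\right) = 10240 i \sqrt{14}$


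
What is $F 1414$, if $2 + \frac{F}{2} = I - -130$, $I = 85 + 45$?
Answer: $729624$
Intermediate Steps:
$I = 130$
$F = 516$ ($F = -4 + 2 \left(130 - -130\right) = -4 + 2 \left(130 + 130\right) = -4 + 2 \cdot 260 = -4 + 520 = 516$)
$F 1414 = 516 \cdot 1414 = 729624$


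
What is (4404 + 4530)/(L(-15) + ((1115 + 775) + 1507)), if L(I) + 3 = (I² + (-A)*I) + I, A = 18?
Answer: 4467/1937 ≈ 2.3061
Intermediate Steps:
L(I) = -3 + I² - 17*I (L(I) = -3 + ((I² + (-1*18)*I) + I) = -3 + ((I² - 18*I) + I) = -3 + (I² - 17*I) = -3 + I² - 17*I)
(4404 + 4530)/(L(-15) + ((1115 + 775) + 1507)) = (4404 + 4530)/((-3 + (-15)² - 17*(-15)) + ((1115 + 775) + 1507)) = 8934/((-3 + 225 + 255) + (1890 + 1507)) = 8934/(477 + 3397) = 8934/3874 = 8934*(1/3874) = 4467/1937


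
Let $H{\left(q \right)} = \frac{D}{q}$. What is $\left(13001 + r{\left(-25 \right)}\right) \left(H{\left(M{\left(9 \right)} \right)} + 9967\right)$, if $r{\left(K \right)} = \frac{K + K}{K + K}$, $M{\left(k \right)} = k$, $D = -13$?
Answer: $\frac{388716460}{3} \approx 1.2957 \cdot 10^{8}$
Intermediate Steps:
$H{\left(q \right)} = - \frac{13}{q}$
$r{\left(K \right)} = 1$ ($r{\left(K \right)} = \frac{2 K}{2 K} = 2 K \frac{1}{2 K} = 1$)
$\left(13001 + r{\left(-25 \right)}\right) \left(H{\left(M{\left(9 \right)} \right)} + 9967\right) = \left(13001 + 1\right) \left(- \frac{13}{9} + 9967\right) = 13002 \left(\left(-13\right) \frac{1}{9} + 9967\right) = 13002 \left(- \frac{13}{9} + 9967\right) = 13002 \cdot \frac{89690}{9} = \frac{388716460}{3}$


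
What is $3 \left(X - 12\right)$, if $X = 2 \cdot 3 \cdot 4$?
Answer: $36$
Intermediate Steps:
$X = 24$ ($X = 6 \cdot 4 = 24$)
$3 \left(X - 12\right) = 3 \left(24 - 12\right) = 3 \cdot 12 = 36$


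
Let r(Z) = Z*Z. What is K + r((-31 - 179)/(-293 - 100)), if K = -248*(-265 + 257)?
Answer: 34052324/17161 ≈ 1984.3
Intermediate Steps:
r(Z) = Z²
K = 1984 (K = -248*(-8) = 1984)
K + r((-31 - 179)/(-293 - 100)) = 1984 + ((-31 - 179)/(-293 - 100))² = 1984 + (-210/(-393))² = 1984 + (-210*(-1/393))² = 1984 + (70/131)² = 1984 + 4900/17161 = 34052324/17161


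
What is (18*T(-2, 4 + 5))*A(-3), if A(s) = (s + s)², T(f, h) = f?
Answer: -1296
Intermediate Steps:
A(s) = 4*s² (A(s) = (2*s)² = 4*s²)
(18*T(-2, 4 + 5))*A(-3) = (18*(-2))*(4*(-3)²) = -144*9 = -36*36 = -1296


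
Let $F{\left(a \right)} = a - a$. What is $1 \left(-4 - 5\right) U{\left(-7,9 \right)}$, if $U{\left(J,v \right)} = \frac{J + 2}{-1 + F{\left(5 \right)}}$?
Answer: $-45$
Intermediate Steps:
$F{\left(a \right)} = 0$
$U{\left(J,v \right)} = -2 - J$ ($U{\left(J,v \right)} = \frac{J + 2}{-1 + 0} = \frac{2 + J}{-1} = \left(2 + J\right) \left(-1\right) = -2 - J$)
$1 \left(-4 - 5\right) U{\left(-7,9 \right)} = 1 \left(-4 - 5\right) \left(-2 - -7\right) = 1 \left(-9\right) \left(-2 + 7\right) = \left(-9\right) 5 = -45$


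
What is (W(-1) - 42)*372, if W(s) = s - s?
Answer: -15624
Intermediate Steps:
W(s) = 0
(W(-1) - 42)*372 = (0 - 42)*372 = -42*372 = -15624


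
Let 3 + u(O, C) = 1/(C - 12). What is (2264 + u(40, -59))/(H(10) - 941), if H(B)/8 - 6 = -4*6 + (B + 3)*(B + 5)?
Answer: 32106/6745 ≈ 4.7600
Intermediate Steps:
H(B) = -144 + 8*(3 + B)*(5 + B) (H(B) = 48 + 8*(-4*6 + (B + 3)*(B + 5)) = 48 + 8*(-24 + (3 + B)*(5 + B)) = 48 + (-192 + 8*(3 + B)*(5 + B)) = -144 + 8*(3 + B)*(5 + B))
u(O, C) = -3 + 1/(-12 + C) (u(O, C) = -3 + 1/(C - 12) = -3 + 1/(-12 + C))
(2264 + u(40, -59))/(H(10) - 941) = (2264 + (37 - 3*(-59))/(-12 - 59))/((-24 + 8*10² + 64*10) - 941) = (2264 + (37 + 177)/(-71))/((-24 + 8*100 + 640) - 941) = (2264 - 1/71*214)/((-24 + 800 + 640) - 941) = (2264 - 214/71)/(1416 - 941) = (160530/71)/475 = (160530/71)*(1/475) = 32106/6745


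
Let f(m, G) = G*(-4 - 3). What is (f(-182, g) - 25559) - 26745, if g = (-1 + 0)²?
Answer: -52311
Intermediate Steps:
g = 1 (g = (-1)² = 1)
f(m, G) = -7*G (f(m, G) = G*(-7) = -7*G)
(f(-182, g) - 25559) - 26745 = (-7*1 - 25559) - 26745 = (-7 - 25559) - 26745 = -25566 - 26745 = -52311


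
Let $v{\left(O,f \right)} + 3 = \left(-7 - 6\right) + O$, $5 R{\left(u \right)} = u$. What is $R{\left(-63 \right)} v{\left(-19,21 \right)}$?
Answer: $441$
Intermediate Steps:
$R{\left(u \right)} = \frac{u}{5}$
$v{\left(O,f \right)} = -16 + O$ ($v{\left(O,f \right)} = -3 + \left(\left(-7 - 6\right) + O\right) = -3 + \left(-13 + O\right) = -16 + O$)
$R{\left(-63 \right)} v{\left(-19,21 \right)} = \frac{1}{5} \left(-63\right) \left(-16 - 19\right) = \left(- \frac{63}{5}\right) \left(-35\right) = 441$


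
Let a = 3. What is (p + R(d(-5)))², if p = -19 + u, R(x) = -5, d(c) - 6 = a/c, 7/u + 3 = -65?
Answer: 2686321/4624 ≈ 580.95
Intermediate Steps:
u = -7/68 (u = 7/(-3 - 65) = 7/(-68) = 7*(-1/68) = -7/68 ≈ -0.10294)
d(c) = 6 + 3/c
p = -1299/68 (p = -19 - 7/68 = -1299/68 ≈ -19.103)
(p + R(d(-5)))² = (-1299/68 - 5)² = (-1639/68)² = 2686321/4624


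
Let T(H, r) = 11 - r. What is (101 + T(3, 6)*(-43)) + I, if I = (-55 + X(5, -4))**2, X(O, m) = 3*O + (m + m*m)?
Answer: 670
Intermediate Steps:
X(O, m) = m + m**2 + 3*O (X(O, m) = 3*O + (m + m**2) = m + m**2 + 3*O)
I = 784 (I = (-55 + (-4 + (-4)**2 + 3*5))**2 = (-55 + (-4 + 16 + 15))**2 = (-55 + 27)**2 = (-28)**2 = 784)
(101 + T(3, 6)*(-43)) + I = (101 + (11 - 1*6)*(-43)) + 784 = (101 + (11 - 6)*(-43)) + 784 = (101 + 5*(-43)) + 784 = (101 - 215) + 784 = -114 + 784 = 670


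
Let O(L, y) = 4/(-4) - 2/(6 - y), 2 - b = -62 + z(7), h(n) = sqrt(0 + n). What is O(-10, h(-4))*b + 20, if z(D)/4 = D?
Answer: -134/5 - 18*I/5 ≈ -26.8 - 3.6*I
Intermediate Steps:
z(D) = 4*D
h(n) = sqrt(n)
b = 36 (b = 2 - (-62 + 4*7) = 2 - (-62 + 28) = 2 - 1*(-34) = 2 + 34 = 36)
O(L, y) = -1 - 2/(6 - y) (O(L, y) = 4*(-1/4) - 2/(6 - y) = -1 - 2/(6 - y))
O(-10, h(-4))*b + 20 = ((8 - sqrt(-4))/(-6 + sqrt(-4)))*36 + 20 = ((8 - 2*I)/(-6 + 2*I))*36 + 20 = (((-6 - 2*I)/40)*(8 - 2*I))*36 + 20 = ((-6 - 2*I)*(8 - 2*I)/40)*36 + 20 = 9*(-6 - 2*I)*(8 - 2*I)/10 + 20 = 20 + 9*(-6 - 2*I)*(8 - 2*I)/10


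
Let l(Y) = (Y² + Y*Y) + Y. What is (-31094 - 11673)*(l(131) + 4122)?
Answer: -1649737025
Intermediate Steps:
l(Y) = Y + 2*Y² (l(Y) = (Y² + Y²) + Y = 2*Y² + Y = Y + 2*Y²)
(-31094 - 11673)*(l(131) + 4122) = (-31094 - 11673)*(131*(1 + 2*131) + 4122) = -42767*(131*(1 + 262) + 4122) = -42767*(131*263 + 4122) = -42767*(34453 + 4122) = -42767*38575 = -1649737025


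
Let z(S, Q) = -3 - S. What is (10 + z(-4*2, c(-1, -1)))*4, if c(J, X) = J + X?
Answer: 60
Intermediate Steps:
(10 + z(-4*2, c(-1, -1)))*4 = (10 + (-3 - (-4)*2))*4 = (10 + (-3 - 1*(-8)))*4 = (10 + (-3 + 8))*4 = (10 + 5)*4 = 15*4 = 60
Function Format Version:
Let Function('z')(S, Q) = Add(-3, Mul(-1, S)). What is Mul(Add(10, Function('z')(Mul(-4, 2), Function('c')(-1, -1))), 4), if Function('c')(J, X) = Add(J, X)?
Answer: 60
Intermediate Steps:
Mul(Add(10, Function('z')(Mul(-4, 2), Function('c')(-1, -1))), 4) = Mul(Add(10, Add(-3, Mul(-1, Mul(-4, 2)))), 4) = Mul(Add(10, Add(-3, Mul(-1, -8))), 4) = Mul(Add(10, Add(-3, 8)), 4) = Mul(Add(10, 5), 4) = Mul(15, 4) = 60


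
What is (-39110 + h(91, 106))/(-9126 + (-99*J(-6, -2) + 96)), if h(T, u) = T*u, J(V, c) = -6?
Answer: 7366/2109 ≈ 3.4926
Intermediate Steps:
(-39110 + h(91, 106))/(-9126 + (-99*J(-6, -2) + 96)) = (-39110 + 91*106)/(-9126 + (-99*(-6) + 96)) = (-39110 + 9646)/(-9126 + (594 + 96)) = -29464/(-9126 + 690) = -29464/(-8436) = -29464*(-1/8436) = 7366/2109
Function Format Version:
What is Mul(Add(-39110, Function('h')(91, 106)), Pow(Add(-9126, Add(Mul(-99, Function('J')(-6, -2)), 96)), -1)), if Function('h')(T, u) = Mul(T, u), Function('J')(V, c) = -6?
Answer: Rational(7366, 2109) ≈ 3.4926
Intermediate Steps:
Mul(Add(-39110, Function('h')(91, 106)), Pow(Add(-9126, Add(Mul(-99, Function('J')(-6, -2)), 96)), -1)) = Mul(Add(-39110, Mul(91, 106)), Pow(Add(-9126, Add(Mul(-99, -6), 96)), -1)) = Mul(Add(-39110, 9646), Pow(Add(-9126, Add(594, 96)), -1)) = Mul(-29464, Pow(Add(-9126, 690), -1)) = Mul(-29464, Pow(-8436, -1)) = Mul(-29464, Rational(-1, 8436)) = Rational(7366, 2109)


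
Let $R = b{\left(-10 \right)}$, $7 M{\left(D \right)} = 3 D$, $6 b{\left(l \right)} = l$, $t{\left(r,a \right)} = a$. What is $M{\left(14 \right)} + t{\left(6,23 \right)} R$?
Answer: $- \frac{97}{3} \approx -32.333$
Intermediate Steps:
$b{\left(l \right)} = \frac{l}{6}$
$M{\left(D \right)} = \frac{3 D}{7}$
$R = - \frac{5}{3}$ ($R = \frac{1}{6} \left(-10\right) = - \frac{5}{3} \approx -1.6667$)
$M{\left(14 \right)} + t{\left(6,23 \right)} R = \frac{3}{7} \cdot 14 + 23 \left(- \frac{5}{3}\right) = 6 - \frac{115}{3} = - \frac{97}{3}$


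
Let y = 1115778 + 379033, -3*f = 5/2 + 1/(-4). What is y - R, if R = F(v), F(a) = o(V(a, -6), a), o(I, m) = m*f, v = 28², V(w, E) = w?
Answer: 1495399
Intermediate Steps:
f = -¾ (f = -(5/2 + 1/(-4))/3 = -(5*(½) + 1*(-¼))/3 = -(5/2 - ¼)/3 = -⅓*9/4 = -¾ ≈ -0.75000)
v = 784
o(I, m) = -3*m/4 (o(I, m) = m*(-¾) = -3*m/4)
y = 1494811
F(a) = -3*a/4
R = -588 (R = -¾*784 = -588)
y - R = 1494811 - 1*(-588) = 1494811 + 588 = 1495399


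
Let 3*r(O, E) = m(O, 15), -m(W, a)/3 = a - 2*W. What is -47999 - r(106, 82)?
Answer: -48196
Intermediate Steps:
m(W, a) = -3*a + 6*W (m(W, a) = -3*(a - 2*W) = -3*a + 6*W)
r(O, E) = -15 + 2*O (r(O, E) = (-3*15 + 6*O)/3 = (-45 + 6*O)/3 = -15 + 2*O)
-47999 - r(106, 82) = -47999 - (-15 + 2*106) = -47999 - (-15 + 212) = -47999 - 1*197 = -47999 - 197 = -48196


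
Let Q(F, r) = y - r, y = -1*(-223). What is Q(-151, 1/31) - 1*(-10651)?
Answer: 337093/31 ≈ 10874.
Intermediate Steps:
y = 223
Q(F, r) = 223 - r
Q(-151, 1/31) - 1*(-10651) = (223 - 1/31) - 1*(-10651) = (223 - 1*1/31) + 10651 = (223 - 1/31) + 10651 = 6912/31 + 10651 = 337093/31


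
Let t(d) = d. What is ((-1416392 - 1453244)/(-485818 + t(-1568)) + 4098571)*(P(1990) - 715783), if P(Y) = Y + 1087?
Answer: -711846831150201826/243693 ≈ -2.9211e+12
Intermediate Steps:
P(Y) = 1087 + Y
((-1416392 - 1453244)/(-485818 + t(-1568)) + 4098571)*(P(1990) - 715783) = ((-1416392 - 1453244)/(-485818 - 1568) + 4098571)*((1087 + 1990) - 715783) = (-2869636/(-487386) + 4098571)*(3077 - 715783) = (-2869636*(-1/487386) + 4098571)*(-712706) = (1434818/243693 + 4098571)*(-712706) = (998794497521/243693)*(-712706) = -711846831150201826/243693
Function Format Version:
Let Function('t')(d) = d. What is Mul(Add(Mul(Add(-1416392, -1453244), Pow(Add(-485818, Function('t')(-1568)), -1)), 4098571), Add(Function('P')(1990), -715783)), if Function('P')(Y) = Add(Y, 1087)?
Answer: Rational(-711846831150201826, 243693) ≈ -2.9211e+12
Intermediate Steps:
Function('P')(Y) = Add(1087, Y)
Mul(Add(Mul(Add(-1416392, -1453244), Pow(Add(-485818, Function('t')(-1568)), -1)), 4098571), Add(Function('P')(1990), -715783)) = Mul(Add(Mul(Add(-1416392, -1453244), Pow(Add(-485818, -1568), -1)), 4098571), Add(Add(1087, 1990), -715783)) = Mul(Add(Mul(-2869636, Pow(-487386, -1)), 4098571), Add(3077, -715783)) = Mul(Add(Mul(-2869636, Rational(-1, 487386)), 4098571), -712706) = Mul(Add(Rational(1434818, 243693), 4098571), -712706) = Mul(Rational(998794497521, 243693), -712706) = Rational(-711846831150201826, 243693)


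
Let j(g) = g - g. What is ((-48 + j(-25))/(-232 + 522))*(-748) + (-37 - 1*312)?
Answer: -32653/145 ≈ -225.19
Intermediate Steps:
j(g) = 0
((-48 + j(-25))/(-232 + 522))*(-748) + (-37 - 1*312) = ((-48 + 0)/(-232 + 522))*(-748) + (-37 - 1*312) = -48/290*(-748) + (-37 - 312) = -48*1/290*(-748) - 349 = -24/145*(-748) - 349 = 17952/145 - 349 = -32653/145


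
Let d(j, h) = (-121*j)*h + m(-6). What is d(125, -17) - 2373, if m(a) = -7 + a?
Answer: 254739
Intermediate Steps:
d(j, h) = -13 - 121*h*j (d(j, h) = (-121*j)*h + (-7 - 6) = -121*h*j - 13 = -13 - 121*h*j)
d(125, -17) - 2373 = (-13 - 121*(-17)*125) - 2373 = (-13 + 257125) - 2373 = 257112 - 2373 = 254739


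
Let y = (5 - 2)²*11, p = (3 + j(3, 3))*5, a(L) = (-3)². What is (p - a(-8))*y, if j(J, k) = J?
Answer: 2079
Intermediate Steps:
a(L) = 9
p = 30 (p = (3 + 3)*5 = 6*5 = 30)
y = 99 (y = 3²*11 = 9*11 = 99)
(p - a(-8))*y = (30 - 1*9)*99 = (30 - 9)*99 = 21*99 = 2079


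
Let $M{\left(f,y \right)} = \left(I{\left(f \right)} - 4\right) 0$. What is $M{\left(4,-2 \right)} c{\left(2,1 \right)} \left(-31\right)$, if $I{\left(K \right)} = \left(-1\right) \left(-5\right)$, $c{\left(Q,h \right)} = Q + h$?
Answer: $0$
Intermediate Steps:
$I{\left(K \right)} = 5$
$M{\left(f,y \right)} = 0$ ($M{\left(f,y \right)} = \left(5 - 4\right) 0 = 1 \cdot 0 = 0$)
$M{\left(4,-2 \right)} c{\left(2,1 \right)} \left(-31\right) = 0 \left(2 + 1\right) \left(-31\right) = 0 \cdot 3 \left(-31\right) = 0 \left(-31\right) = 0$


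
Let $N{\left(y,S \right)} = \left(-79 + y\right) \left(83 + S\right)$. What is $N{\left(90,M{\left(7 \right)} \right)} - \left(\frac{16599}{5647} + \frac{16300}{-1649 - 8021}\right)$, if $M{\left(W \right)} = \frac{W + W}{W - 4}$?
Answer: $\frac{15777117688}{16381947} \approx 963.08$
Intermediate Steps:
$M{\left(W \right)} = \frac{2 W}{-4 + W}$
$N{\left(90,M{\left(7 \right)} \right)} - \left(\frac{16599}{5647} + \frac{16300}{-1649 - 8021}\right) = \left(-6557 - 79 \cdot 2 \cdot 7 \frac{1}{-4 + 7} + 83 \cdot 90 + 2 \cdot 7 \frac{1}{-4 + 7} \cdot 90\right) - \left(\frac{16599}{5647} + \frac{16300}{-1649 - 8021}\right) = \left(-6557 - 79 \cdot 2 \cdot 7 \cdot \frac{1}{3} + 7470 + 2 \cdot 7 \cdot \frac{1}{3} \cdot 90\right) - \left(\frac{16599}{5647} + \frac{16300}{-9670}\right) = \left(-6557 - 79 \cdot 2 \cdot 7 \cdot \frac{1}{3} + 7470 + 2 \cdot 7 \cdot \frac{1}{3} \cdot 90\right) - \frac{6846623}{5460649} = \left(-6557 - \frac{1106}{3} + 7470 + \frac{14}{3} \cdot 90\right) + \left(\frac{1630}{967} - \frac{16599}{5647}\right) = \left(-6557 - \frac{1106}{3} + 7470 + 420\right) - \frac{6846623}{5460649} = \frac{2893}{3} - \frac{6846623}{5460649} = \frac{15777117688}{16381947}$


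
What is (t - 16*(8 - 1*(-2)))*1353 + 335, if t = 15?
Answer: -195850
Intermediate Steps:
(t - 16*(8 - 1*(-2)))*1353 + 335 = (15 - 16*(8 - 1*(-2)))*1353 + 335 = (15 - 16*(8 + 2))*1353 + 335 = (15 - 16*10)*1353 + 335 = (15 - 160)*1353 + 335 = -145*1353 + 335 = -196185 + 335 = -195850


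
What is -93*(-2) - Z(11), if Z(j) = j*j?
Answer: 65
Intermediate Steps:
Z(j) = j**2
-93*(-2) - Z(11) = -93*(-2) - 1*11**2 = 186 - 1*121 = 186 - 121 = 65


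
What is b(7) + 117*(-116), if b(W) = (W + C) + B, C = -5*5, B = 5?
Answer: -13585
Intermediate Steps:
C = -25
b(W) = -20 + W (b(W) = (W - 25) + 5 = (-25 + W) + 5 = -20 + W)
b(7) + 117*(-116) = (-20 + 7) + 117*(-116) = -13 - 13572 = -13585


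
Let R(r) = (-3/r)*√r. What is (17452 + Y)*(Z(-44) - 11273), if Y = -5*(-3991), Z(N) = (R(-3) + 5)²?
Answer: -420866157 + 374070*I*√3 ≈ -4.2087e+8 + 6.4791e+5*I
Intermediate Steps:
R(r) = -3/√r
Z(N) = (5 + I*√3)² (Z(N) = (-(-1)*I*√3 + 5)² = (I*√3 + 5)² = (5 + I*√3)²)
Y = 19955
(17452 + Y)*(Z(-44) - 11273) = (17452 + 19955)*((5 + I*√3)² - 11273) = 37407*(-11273 + (5 + I*√3)²) = -421689111 + 37407*(5 + I*√3)²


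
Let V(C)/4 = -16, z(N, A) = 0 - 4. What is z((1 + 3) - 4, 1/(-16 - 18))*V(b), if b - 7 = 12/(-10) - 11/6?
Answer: 256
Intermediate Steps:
z(N, A) = -4
b = 119/30 (b = 7 + (12/(-10) - 11/6) = 7 + (12*(-⅒) - 11*⅙) = 7 + (-6/5 - 11/6) = 7 - 91/30 = 119/30 ≈ 3.9667)
V(C) = -64 (V(C) = 4*(-16) = -64)
z((1 + 3) - 4, 1/(-16 - 18))*V(b) = -4*(-64) = 256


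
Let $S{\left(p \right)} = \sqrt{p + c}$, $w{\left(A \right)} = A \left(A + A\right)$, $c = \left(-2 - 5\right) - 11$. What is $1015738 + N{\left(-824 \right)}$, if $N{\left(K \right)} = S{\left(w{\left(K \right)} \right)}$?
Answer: $1015738 + \sqrt{1357934} \approx 1.0169 \cdot 10^{6}$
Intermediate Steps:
$c = -18$ ($c = -7 - 11 = -18$)
$w{\left(A \right)} = 2 A^{2}$ ($w{\left(A \right)} = A 2 A = 2 A^{2}$)
$S{\left(p \right)} = \sqrt{-18 + p}$ ($S{\left(p \right)} = \sqrt{p - 18} = \sqrt{-18 + p}$)
$N{\left(K \right)} = \sqrt{-18 + 2 K^{2}}$
$1015738 + N{\left(-824 \right)} = 1015738 + \sqrt{-18 + 2 \left(-824\right)^{2}} = 1015738 + \sqrt{-18 + 2 \cdot 678976} = 1015738 + \sqrt{-18 + 1357952} = 1015738 + \sqrt{1357934}$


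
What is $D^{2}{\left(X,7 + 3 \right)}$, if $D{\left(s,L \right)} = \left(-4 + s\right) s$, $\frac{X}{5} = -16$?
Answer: $45158400$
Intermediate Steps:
$X = -80$ ($X = 5 \left(-16\right) = -80$)
$D{\left(s,L \right)} = s \left(-4 + s\right)$
$D^{2}{\left(X,7 + 3 \right)} = \left(- 80 \left(-4 - 80\right)\right)^{2} = \left(\left(-80\right) \left(-84\right)\right)^{2} = 6720^{2} = 45158400$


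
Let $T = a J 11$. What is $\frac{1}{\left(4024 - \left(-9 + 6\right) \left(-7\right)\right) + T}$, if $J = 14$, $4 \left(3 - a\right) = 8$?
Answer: $\frac{1}{4157} \approx 0.00024056$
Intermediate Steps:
$a = 1$ ($a = 3 - 2 = 1$)
$T = 154$ ($T = 1 \cdot 14 \cdot 11 = 14 \cdot 11 = 154$)
$\frac{1}{\left(4024 - \left(-9 + 6\right) \left(-7\right)\right) + T} = \frac{1}{\left(4024 - \left(-9 + 6\right) \left(-7\right)\right) + 154} = \frac{1}{\left(4024 - \left(-3\right) \left(-7\right)\right) + 154} = \frac{1}{\left(4024 - 21\right) + 154} = \frac{1}{4003 + 154} = \frac{1}{4157}$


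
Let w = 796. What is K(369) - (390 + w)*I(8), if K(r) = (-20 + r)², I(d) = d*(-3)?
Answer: 150265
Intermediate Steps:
I(d) = -3*d
K(369) - (390 + w)*I(8) = (-20 + 369)² - (390 + 796)*(-3*8) = 349² - 1186*(-24) = 121801 - 1*(-28464) = 121801 + 28464 = 150265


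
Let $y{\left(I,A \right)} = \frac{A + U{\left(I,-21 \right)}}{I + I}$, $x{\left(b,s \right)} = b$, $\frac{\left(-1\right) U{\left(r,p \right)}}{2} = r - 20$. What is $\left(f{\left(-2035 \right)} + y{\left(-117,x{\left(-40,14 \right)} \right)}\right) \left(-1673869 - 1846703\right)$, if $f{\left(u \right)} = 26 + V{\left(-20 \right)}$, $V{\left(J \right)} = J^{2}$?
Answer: $-1496243100$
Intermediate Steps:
$U{\left(r,p \right)} = 40 - 2 r$ ($U{\left(r,p \right)} = - 2 \left(r - 20\right) = - 2 \left(-20 + r\right) = 40 - 2 r$)
$f{\left(u \right)} = 426$ ($f{\left(u \right)} = 26 + \left(-20\right)^{2} = 26 + 400 = 426$)
$y{\left(I,A \right)} = \frac{40 + A - 2 I}{2 I}$ ($y{\left(I,A \right)} = \frac{A - \left(-40 + 2 I\right)}{I + I} = \frac{40 + A - 2 I}{2 I}$)
$\left(f{\left(-2035 \right)} + y{\left(-117,x{\left(-40,14 \right)} \right)}\right) \left(-1673869 - 1846703\right) = \left(426 + \frac{20 + \frac{1}{2} \left(-40\right) - -117}{-117}\right) \left(-1673869 - 1846703\right) = \left(426 - \frac{20 - 20 + 117}{117}\right) \left(-3520572\right) = \left(426 - 1\right) \left(-3520572\right) = 425 \left(-3520572\right) = -1496243100$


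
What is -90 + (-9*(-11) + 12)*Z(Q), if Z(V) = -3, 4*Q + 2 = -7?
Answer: -423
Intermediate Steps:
Q = -9/4 (Q = -½ + (¼)*(-7) = -½ - 7/4 = -9/4 ≈ -2.2500)
-90 + (-9*(-11) + 12)*Z(Q) = -90 + (-9*(-11) + 12)*(-3) = -90 + (99 + 12)*(-3) = -90 + 111*(-3) = -90 - 333 = -423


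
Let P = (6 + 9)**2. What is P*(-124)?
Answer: -27900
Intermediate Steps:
P = 225 (P = 15**2 = 225)
P*(-124) = 225*(-124) = -27900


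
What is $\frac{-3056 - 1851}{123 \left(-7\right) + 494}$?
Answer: $\frac{4907}{367} \approx 13.371$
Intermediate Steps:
$\frac{-3056 - 1851}{123 \left(-7\right) + 494} = - \frac{4907}{-861 + 494} = - \frac{4907}{-367} = \left(-4907\right) \left(- \frac{1}{367}\right) = \frac{4907}{367}$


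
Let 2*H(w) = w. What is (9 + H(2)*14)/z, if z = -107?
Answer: -23/107 ≈ -0.21495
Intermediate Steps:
H(w) = w/2
(9 + H(2)*14)/z = (9 + ((½)*2)*14)/(-107) = (9 + 1*14)*(-1/107) = (9 + 14)*(-1/107) = 23*(-1/107) = -23/107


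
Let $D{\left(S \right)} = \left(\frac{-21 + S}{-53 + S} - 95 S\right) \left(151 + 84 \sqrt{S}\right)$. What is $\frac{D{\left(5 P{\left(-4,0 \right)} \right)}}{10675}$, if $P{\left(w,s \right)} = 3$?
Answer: $- \frac{4087872}{202825} - \frac{324864 \sqrt{15}}{28975} \approx -63.578$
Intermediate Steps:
$D{\left(S \right)} = \left(151 + 84 \sqrt{S}\right) \left(- 95 S + \frac{-21 + S}{-53 + S}\right)$ ($D{\left(S \right)} = \left(\frac{-21 + S}{-53 + S} - 95 S\right) \left(151 + 84 \sqrt{S}\right) = \left(- 95 S + \frac{-21 + S}{-53 + S}\right) \left(151 + 84 \sqrt{S}\right) = \left(151 + 84 \sqrt{S}\right) \left(- 95 S + \frac{-21 + S}{-53 + S}\right)$)
$\frac{D{\left(5 P{\left(-4,0 \right)} \right)}}{10675} = \frac{\frac{1}{-53 + 5 \cdot 3} \left(-3171 - 14345 \left(5 \cdot 3\right)^{2} - 7980 \left(5 \cdot 3\right)^{\frac{5}{2}} - 1764 \sqrt{5 \cdot 3} + 423024 \left(5 \cdot 3\right)^{\frac{3}{2}} + 760436 \cdot 5 \cdot 3\right)}{10675} = \frac{-3171 - 14345 \cdot 15^{2} - 7980 \cdot 15^{\frac{5}{2}} - 1764 \sqrt{15} + 423024 \cdot 15^{\frac{3}{2}} + 760436 \cdot 15}{-53 + 15} \cdot \frac{1}{10675} = \frac{-3171 - 3227625 - 7980 \cdot 225 \sqrt{15} - 1764 \sqrt{15} + 423024 \cdot 15 \sqrt{15} + 11406540}{-38} \cdot \frac{1}{10675} = - \frac{-3171 - 3227625 - 1795500 \sqrt{15} - 1764 \sqrt{15} + 6345360 \sqrt{15} + 11406540}{38} \cdot \frac{1}{10675} = - \frac{8175744 + 4548096 \sqrt{15}}{38} \cdot \frac{1}{10675} = \left(- \frac{4087872}{19} - \frac{2274048 \sqrt{15}}{19}\right) \frac{1}{10675} = - \frac{4087872}{202825} - \frac{324864 \sqrt{15}}{28975}$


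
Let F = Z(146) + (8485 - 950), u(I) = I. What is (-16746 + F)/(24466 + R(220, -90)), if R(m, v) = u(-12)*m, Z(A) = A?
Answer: -1295/3118 ≈ -0.41533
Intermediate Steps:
R(m, v) = -12*m
F = 7681 (F = 146 + (8485 - 950) = 146 + 7535 = 7681)
(-16746 + F)/(24466 + R(220, -90)) = (-16746 + 7681)/(24466 - 12*220) = -9065/(24466 - 2640) = -9065/21826 = -9065*1/21826 = -1295/3118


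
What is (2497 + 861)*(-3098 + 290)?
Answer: -9429264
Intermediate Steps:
(2497 + 861)*(-3098 + 290) = 3358*(-2808) = -9429264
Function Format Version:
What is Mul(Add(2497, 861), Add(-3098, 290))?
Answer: -9429264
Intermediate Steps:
Mul(Add(2497, 861), Add(-3098, 290)) = Mul(3358, -2808) = -9429264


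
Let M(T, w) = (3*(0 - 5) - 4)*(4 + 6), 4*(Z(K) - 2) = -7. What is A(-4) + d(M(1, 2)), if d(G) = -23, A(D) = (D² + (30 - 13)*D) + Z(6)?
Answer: -299/4 ≈ -74.750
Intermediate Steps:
Z(K) = ¼ (Z(K) = 2 + (¼)*(-7) = 2 - 7/4 = ¼)
M(T, w) = -190 (M(T, w) = (3*(-5) - 4)*10 = (-15 - 4)*10 = -19*10 = -190)
A(D) = ¼ + D² + 17*D (A(D) = (D² + (30 - 13)*D) + ¼ = (D² + 17*D) + ¼ = ¼ + D² + 17*D)
A(-4) + d(M(1, 2)) = (¼ + (-4)² + 17*(-4)) - 23 = (¼ + 16 - 68) - 23 = -207/4 - 23 = -299/4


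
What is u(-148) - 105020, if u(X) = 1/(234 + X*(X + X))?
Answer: -4625290839/44042 ≈ -1.0502e+5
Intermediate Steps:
u(X) = 1/(234 + 2*X²) (u(X) = 1/(234 + X*(2*X)) = 1/(234 + 2*X²))
u(-148) - 105020 = 1/(2*(117 + (-148)²)) - 105020 = 1/(2*(117 + 21904)) - 105020 = (½)/22021 - 105020 = (½)*(1/22021) - 105020 = 1/44042 - 105020 = -4625290839/44042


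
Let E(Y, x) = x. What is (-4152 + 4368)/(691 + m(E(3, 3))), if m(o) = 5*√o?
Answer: 74628/238703 - 540*√3/238703 ≈ 0.30872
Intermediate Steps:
(-4152 + 4368)/(691 + m(E(3, 3))) = (-4152 + 4368)/(691 + 5*√3) = 216/(691 + 5*√3)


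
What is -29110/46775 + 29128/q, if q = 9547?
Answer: 216909806/89312185 ≈ 2.4287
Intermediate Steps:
-29110/46775 + 29128/q = -29110/46775 + 29128/9547 = -29110*1/46775 + 29128*(1/9547) = -5822/9355 + 29128/9547 = 216909806/89312185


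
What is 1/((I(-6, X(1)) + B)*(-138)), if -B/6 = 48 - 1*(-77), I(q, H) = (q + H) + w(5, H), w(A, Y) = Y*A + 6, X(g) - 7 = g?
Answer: 1/96876 ≈ 1.0322e-5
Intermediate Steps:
X(g) = 7 + g
w(A, Y) = 6 + A*Y (w(A, Y) = A*Y + 6 = 6 + A*Y)
I(q, H) = 6 + q + 6*H (I(q, H) = (q + H) + (6 + 5*H) = (H + q) + (6 + 5*H) = 6 + q + 6*H)
B = -750 (B = -6*(48 - 1*(-77)) = -6*(48 + 77) = -6*125 = -750)
1/((I(-6, X(1)) + B)*(-138)) = 1/(((6 - 6 + 6*(7 + 1)) - 750)*(-138)) = 1/(((6 - 6 + 6*8) - 750)*(-138)) = 1/(((6 - 6 + 48) - 750)*(-138)) = 1/((48 - 750)*(-138)) = 1/(-702*(-138)) = 1/96876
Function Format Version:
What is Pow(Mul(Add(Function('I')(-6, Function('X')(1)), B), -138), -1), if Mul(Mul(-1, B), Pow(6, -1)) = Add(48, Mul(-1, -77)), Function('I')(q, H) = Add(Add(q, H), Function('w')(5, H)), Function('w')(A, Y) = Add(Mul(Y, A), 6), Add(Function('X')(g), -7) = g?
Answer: Rational(1, 96876) ≈ 1.0322e-5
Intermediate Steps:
Function('X')(g) = Add(7, g)
Function('w')(A, Y) = Add(6, Mul(A, Y)) (Function('w')(A, Y) = Add(Mul(A, Y), 6) = Add(6, Mul(A, Y)))
Function('I')(q, H) = Add(6, q, Mul(6, H)) (Function('I')(q, H) = Add(Add(q, H), Add(6, Mul(5, H))) = Add(Add(H, q), Add(6, Mul(5, H))) = Add(6, q, Mul(6, H)))
B = -750 (B = Mul(-6, Add(48, Mul(-1, -77))) = Mul(-6, Add(48, 77)) = Mul(-6, 125) = -750)
Pow(Mul(Add(Function('I')(-6, Function('X')(1)), B), -138), -1) = Pow(Mul(Add(Add(6, -6, Mul(6, Add(7, 1))), -750), -138), -1) = Pow(Mul(Add(Add(6, -6, Mul(6, 8)), -750), -138), -1) = Pow(Mul(Add(Add(6, -6, 48), -750), -138), -1) = Pow(Mul(Add(48, -750), -138), -1) = Pow(Mul(-702, -138), -1) = Pow(96876, -1) = Rational(1, 96876)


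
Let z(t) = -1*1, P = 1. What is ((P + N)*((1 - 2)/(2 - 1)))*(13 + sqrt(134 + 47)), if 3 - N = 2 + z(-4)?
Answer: -39 - 3*sqrt(181) ≈ -79.361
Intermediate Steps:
z(t) = -1
N = 2 (N = 3 - (2 - 1) = 3 - 1*1 = 3 - 1 = 2)
((P + N)*((1 - 2)/(2 - 1)))*(13 + sqrt(134 + 47)) = ((1 + 2)*((1 - 2)/(2 - 1)))*(13 + sqrt(134 + 47)) = (3*(-1/1))*(13 + sqrt(181)) = (3*(-1*1))*(13 + sqrt(181)) = (3*(-1))*(13 + sqrt(181)) = -3*(13 + sqrt(181)) = -39 - 3*sqrt(181)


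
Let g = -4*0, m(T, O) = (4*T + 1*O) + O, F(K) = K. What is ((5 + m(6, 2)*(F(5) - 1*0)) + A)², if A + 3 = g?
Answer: 20164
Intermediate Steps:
m(T, O) = 2*O + 4*T (m(T, O) = (4*T + O) + O = (O + 4*T) + O = 2*O + 4*T)
g = 0
A = -3 (A = -3 + 0 = -3)
((5 + m(6, 2)*(F(5) - 1*0)) + A)² = ((5 + (2*2 + 4*6)*(5 - 1*0)) - 3)² = ((5 + (4 + 24)*(5 + 0)) - 3)² = ((5 + 28*5) - 3)² = ((5 + 140) - 3)² = (145 - 3)² = 142² = 20164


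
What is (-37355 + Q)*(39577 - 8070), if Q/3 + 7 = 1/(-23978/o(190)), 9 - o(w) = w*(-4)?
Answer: -28236700530745/23978 ≈ -1.1776e+9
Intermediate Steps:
o(w) = 9 + 4*w (o(w) = 9 - w*(-4) = 9 - (-4)*w = 9 + 4*w)
Q = -505845/23978 (Q = -21 + 3/((-23978/(9 + 4*190))) = -21 + 3/((-23978/(9 + 760))) = -21 + 3/((-23978/769)) = -21 + 3/((-23978*1/769)) = -21 + 3/(-23978/769) = -21 + 3*(-769/23978) = -21 - 2307/23978 = -505845/23978 ≈ -21.096)
(-37355 + Q)*(39577 - 8070) = (-37355 - 505845/23978)*(39577 - 8070) = -896204035/23978*31507 = -28236700530745/23978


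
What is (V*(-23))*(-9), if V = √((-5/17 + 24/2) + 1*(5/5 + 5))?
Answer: 207*√5117/17 ≈ 871.02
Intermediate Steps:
V = √5117/17 (V = √((-5*1/17 + 24*(½)) + 1*(5*(⅕) + 5)) = √((-5/17 + 12) + 1*(1 + 5)) = √(199/17 + 1*6) = √(199/17 + 6) = √(301/17) = √5117/17 ≈ 4.2078)
(V*(-23))*(-9) = ((√5117/17)*(-23))*(-9) = -23*√5117/17*(-9) = 207*√5117/17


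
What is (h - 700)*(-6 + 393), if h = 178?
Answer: -202014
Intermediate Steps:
(h - 700)*(-6 + 393) = (178 - 700)*(-6 + 393) = -522*387 = -202014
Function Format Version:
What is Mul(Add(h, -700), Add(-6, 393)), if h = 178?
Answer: -202014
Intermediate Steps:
Mul(Add(h, -700), Add(-6, 393)) = Mul(Add(178, -700), Add(-6, 393)) = Mul(-522, 387) = -202014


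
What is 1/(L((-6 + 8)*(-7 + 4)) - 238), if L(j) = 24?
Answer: -1/214 ≈ -0.0046729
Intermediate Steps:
1/(L((-6 + 8)*(-7 + 4)) - 238) = 1/(24 - 238) = 1/(-214) = -1/214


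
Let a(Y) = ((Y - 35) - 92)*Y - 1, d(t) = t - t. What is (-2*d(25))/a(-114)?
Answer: 0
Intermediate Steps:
d(t) = 0
a(Y) = -1 + Y*(-127 + Y) (a(Y) = ((-35 + Y) - 92)*Y - 1 = (-127 + Y)*Y - 1 = Y*(-127 + Y) - 1 = -1 + Y*(-127 + Y))
(-2*d(25))/a(-114) = (-2*0)/(-1 + (-114)² - 127*(-114)) = 0/(-1 + 12996 + 14478) = 0/27473 = 0*(1/27473) = 0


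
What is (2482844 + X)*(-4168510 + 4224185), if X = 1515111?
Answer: 222586144625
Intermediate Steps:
(2482844 + X)*(-4168510 + 4224185) = (2482844 + 1515111)*(-4168510 + 4224185) = 3997955*55675 = 222586144625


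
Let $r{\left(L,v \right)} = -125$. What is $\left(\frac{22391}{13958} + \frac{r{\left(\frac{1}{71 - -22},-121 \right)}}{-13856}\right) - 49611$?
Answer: $- \frac{4797278504441}{96701024} \approx -49609.0$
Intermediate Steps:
$\left(\frac{22391}{13958} + \frac{r{\left(\frac{1}{71 - -22},-121 \right)}}{-13856}\right) - 49611 = \left(\frac{22391}{13958} - \frac{125}{-13856}\right) - 49611 = \left(22391 \cdot \frac{1}{13958} - - \frac{125}{13856}\right) - 49611 = \left(\frac{22391}{13958} + \frac{125}{13856}\right) - 49611 = \frac{155997223}{96701024} - 49611 = - \frac{4797278504441}{96701024}$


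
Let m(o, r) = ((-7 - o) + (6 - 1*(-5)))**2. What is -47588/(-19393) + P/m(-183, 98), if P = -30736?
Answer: 5711452/3626491 ≈ 1.5749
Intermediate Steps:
m(o, r) = (4 - o)**2 (m(o, r) = ((-7 - o) + (6 + 5))**2 = ((-7 - o) + 11)**2 = (4 - o)**2)
-47588/(-19393) + P/m(-183, 98) = -47588/(-19393) - 30736/(-4 - 183)**2 = -47588*(-1/19393) - 30736/((-187)**2) = 47588/19393 - 30736/34969 = 47588/19393 - 30736*1/34969 = 47588/19393 - 1808/2057 = 5711452/3626491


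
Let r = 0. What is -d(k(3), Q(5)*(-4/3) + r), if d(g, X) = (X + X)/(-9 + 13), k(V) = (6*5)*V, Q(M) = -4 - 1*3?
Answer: -14/3 ≈ -4.6667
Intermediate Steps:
Q(M) = -7 (Q(M) = -4 - 3 = -7)
k(V) = 30*V
d(g, X) = X/2 (d(g, X) = (2*X)/4 = (2*X)*(1/4) = X/2)
-d(k(3), Q(5)*(-4/3) + r) = -(-(-28)/3 + 0)/2 = -(-7*(-4/3) + 0)/2 = -(28/3 + 0)/2 = -28/(2*3) = -1*14/3 = -14/3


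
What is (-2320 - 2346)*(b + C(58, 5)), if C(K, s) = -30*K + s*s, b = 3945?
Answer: -10405180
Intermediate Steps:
C(K, s) = s**2 - 30*K (C(K, s) = -30*K + s**2 = s**2 - 30*K)
(-2320 - 2346)*(b + C(58, 5)) = (-2320 - 2346)*(3945 + (5**2 - 30*58)) = -4666*(3945 + (25 - 1740)) = -4666*(3945 - 1715) = -4666*2230 = -10405180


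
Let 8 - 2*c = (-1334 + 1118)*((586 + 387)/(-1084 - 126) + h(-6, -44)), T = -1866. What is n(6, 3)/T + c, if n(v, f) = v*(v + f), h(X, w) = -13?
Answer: -279763007/188155 ≈ -1486.9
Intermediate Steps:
n(v, f) = v*(f + v)
c = -899542/605 (c = 4 - (-1334 + 1118)*((586 + 387)/(-1084 - 126) - 13)/2 = 4 - (-108)*(973/(-1210) - 13) = 4 - (-108)*(973*(-1/1210) - 13) = 4 - (-108)*(-973/1210 - 13) = 4 - (-108)*(-16703)/1210 = 4 - ½*1803924/605 = 4 - 901962/605 = -899542/605 ≈ -1486.8)
n(6, 3)/T + c = (6*(3 + 6))/(-1866) - 899542/605 = (6*9)*(-1/1866) - 899542/605 = 54*(-1/1866) - 899542/605 = -9/311 - 899542/605 = -279763007/188155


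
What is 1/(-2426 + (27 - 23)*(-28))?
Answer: -1/2538 ≈ -0.00039401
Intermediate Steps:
1/(-2426 + (27 - 23)*(-28)) = 1/(-2426 + 4*(-28)) = 1/(-2426 - 112) = 1/(-2538) = -1/2538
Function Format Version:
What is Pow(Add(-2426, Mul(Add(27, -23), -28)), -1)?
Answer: Rational(-1, 2538) ≈ -0.00039401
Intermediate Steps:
Pow(Add(-2426, Mul(Add(27, -23), -28)), -1) = Pow(Add(-2426, Mul(4, -28)), -1) = Pow(Add(-2426, -112), -1) = Pow(-2538, -1) = Rational(-1, 2538)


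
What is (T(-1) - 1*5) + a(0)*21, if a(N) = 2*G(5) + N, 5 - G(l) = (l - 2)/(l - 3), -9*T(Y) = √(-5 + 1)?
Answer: 142 - 2*I/9 ≈ 142.0 - 0.22222*I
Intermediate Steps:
T(Y) = -2*I/9 (T(Y) = -√(-5 + 1)/9 = -2*I/9)
G(l) = 5 - (-2 + l)/(-3 + l) (G(l) = 5 - (l - 2)/(l - 3) = 5 - (-2 + l)/(-3 + l))
a(N) = 7 + N (a(N) = 2*((-13 + 4*5)/(-3 + 5)) + N = 2*((-13 + 20)/2) + N = 2*((½)*7) + N = 2*(7/2) + N = 7 + N)
(T(-1) - 1*5) + a(0)*21 = (-2*I/9 - 1*5) + (7 + 0)*21 = (-2*I/9 - 5) + 7*21 = (-5 - 2*I/9) + 147 = 142 - 2*I/9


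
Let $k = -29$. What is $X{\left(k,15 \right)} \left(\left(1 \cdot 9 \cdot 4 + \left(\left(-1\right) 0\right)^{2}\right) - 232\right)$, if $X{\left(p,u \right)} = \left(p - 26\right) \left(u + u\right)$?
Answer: $323400$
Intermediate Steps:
$X{\left(p,u \right)} = 2 u \left(-26 + p\right)$ ($X{\left(p,u \right)} = \left(-26 + p\right) 2 u = 2 u \left(-26 + p\right)$)
$X{\left(k,15 \right)} \left(\left(1 \cdot 9 \cdot 4 + \left(\left(-1\right) 0\right)^{2}\right) - 232\right) = 2 \cdot 15 \left(-26 - 29\right) \left(\left(1 \cdot 9 \cdot 4 + \left(\left(-1\right) 0\right)^{2}\right) - 232\right) = 2 \cdot 15 \left(-55\right) \left(\left(9 \cdot 4 + 0^{2}\right) - 232\right) = - 1650 \left(\left(36 + 0\right) - 232\right) = - 1650 \left(36 - 232\right) = \left(-1650\right) \left(-196\right) = 323400$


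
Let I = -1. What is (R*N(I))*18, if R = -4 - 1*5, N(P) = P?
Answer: 162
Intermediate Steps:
R = -9 (R = -4 - 5 = -9)
(R*N(I))*18 = -9*(-1)*18 = 9*18 = 162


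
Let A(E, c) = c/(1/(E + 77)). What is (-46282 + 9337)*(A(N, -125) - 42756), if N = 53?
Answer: 2179976670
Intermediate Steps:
A(E, c) = c*(77 + E) (A(E, c) = c/(1/(77 + E)) = c*(77 + E))
(-46282 + 9337)*(A(N, -125) - 42756) = (-46282 + 9337)*(-125*(77 + 53) - 42756) = -36945*(-125*130 - 42756) = -36945*(-16250 - 42756) = -36945*(-59006) = 2179976670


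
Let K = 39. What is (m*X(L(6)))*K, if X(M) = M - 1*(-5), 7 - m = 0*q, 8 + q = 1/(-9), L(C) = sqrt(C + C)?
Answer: 1365 + 546*sqrt(3) ≈ 2310.7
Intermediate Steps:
L(C) = sqrt(2)*sqrt(C) (L(C) = sqrt(2*C) = sqrt(2)*sqrt(C))
q = -73/9 (q = -8 + 1/(-9) = -8 - 1/9 = -73/9 ≈ -8.1111)
m = 7 (m = 7 - 0*(-73)/9 = 7 - 1*0 = 7 + 0 = 7)
X(M) = 5 + M (X(M) = M + 5 = 5 + M)
(m*X(L(6)))*K = (7*(5 + sqrt(2)*sqrt(6)))*39 = (7*(5 + 2*sqrt(3)))*39 = (35 + 14*sqrt(3))*39 = 1365 + 546*sqrt(3)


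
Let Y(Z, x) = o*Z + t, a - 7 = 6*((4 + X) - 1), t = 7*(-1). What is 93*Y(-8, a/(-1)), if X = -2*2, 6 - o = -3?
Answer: -7347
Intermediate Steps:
o = 9 (o = 6 - 1*(-3) = 6 + 3 = 9)
t = -7
X = -4
a = 1 (a = 7 + 6*((4 - 4) - 1) = 7 + 6*(0 - 1) = 7 + 6*(-1) = 7 - 6 = 1)
Y(Z, x) = -7 + 9*Z (Y(Z, x) = 9*Z - 7 = -7 + 9*Z)
93*Y(-8, a/(-1)) = 93*(-7 + 9*(-8)) = 93*(-7 - 72) = 93*(-79) = -7347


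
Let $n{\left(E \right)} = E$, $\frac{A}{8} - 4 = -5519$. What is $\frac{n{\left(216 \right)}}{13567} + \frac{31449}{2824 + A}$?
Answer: $- \frac{417748647}{560262832} \approx -0.74563$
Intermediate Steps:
$A = -44120$ ($A = 32 + 8 \left(-5519\right) = 32 - 44152 = -44120$)
$\frac{n{\left(216 \right)}}{13567} + \frac{31449}{2824 + A} = \frac{216}{13567} + \frac{31449}{2824 - 44120} = 216 \cdot \frac{1}{13567} + \frac{31449}{-41296} = \frac{216}{13567} + 31449 \left(- \frac{1}{41296}\right) = \frac{216}{13567} - \frac{31449}{41296} = - \frac{417748647}{560262832}$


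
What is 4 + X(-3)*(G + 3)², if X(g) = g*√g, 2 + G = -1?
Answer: 4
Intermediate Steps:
G = -3 (G = -2 - 1 = -3)
X(g) = g^(3/2)
4 + X(-3)*(G + 3)² = 4 + (-3)^(3/2)*(-3 + 3)² = 4 - 3*I*√3*0² = 4 - 3*I*√3*0 = 4 + 0 = 4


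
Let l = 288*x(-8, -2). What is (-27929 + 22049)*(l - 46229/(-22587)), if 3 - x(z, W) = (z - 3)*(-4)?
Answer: 522655691320/7529 ≈ 6.9419e+7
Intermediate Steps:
x(z, W) = -9 + 4*z (x(z, W) = 3 - (z - 3)*(-4) = 3 - (-3 + z)*(-4) = 3 - (12 - 4*z) = 3 + (-12 + 4*z) = -9 + 4*z)
l = -11808 (l = 288*(-9 + 4*(-8)) = 288*(-9 - 32) = 288*(-41) = -11808)
(-27929 + 22049)*(l - 46229/(-22587)) = (-27929 + 22049)*(-11808 - 46229/(-22587)) = -5880*(-11808 - 46229*(-1/22587)) = -5880*(-11808 + 46229/22587) = -5880*(-266661067/22587) = 522655691320/7529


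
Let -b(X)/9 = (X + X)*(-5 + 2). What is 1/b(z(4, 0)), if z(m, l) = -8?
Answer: -1/432 ≈ -0.0023148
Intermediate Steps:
b(X) = 54*X (b(X) = -9*(X + X)*(-5 + 2) = -9*2*X*(-3) = -(-54)*X = 54*X)
1/b(z(4, 0)) = 1/(54*(-8)) = 1/(-432) = -1/432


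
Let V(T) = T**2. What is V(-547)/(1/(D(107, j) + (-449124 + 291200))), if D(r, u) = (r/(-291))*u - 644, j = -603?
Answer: -4595727265101/97 ≈ -4.7379e+10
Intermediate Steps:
D(r, u) = -644 - r*u/291 (D(r, u) = (-r/291)*u - 644 = -r*u/291 - 644 = -644 - r*u/291)
V(-547)/(1/(D(107, j) + (-449124 + 291200))) = (-547)**2/(1/((-644 - 1/291*107*(-603)) + (-449124 + 291200))) = 299209/(1/((-644 + 21507/97) - 157924)) = 299209/(1/(-40961/97 - 157924)) = 299209/(1/(-15359589/97)) = 299209/(-97/15359589) = 299209*(-15359589/97) = -4595727265101/97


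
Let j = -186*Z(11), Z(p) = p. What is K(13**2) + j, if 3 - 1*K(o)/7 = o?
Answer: -3208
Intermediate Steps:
j = -2046 (j = -186*11 = -2046)
K(o) = 21 - 7*o
K(13**2) + j = (21 - 7*13**2) - 2046 = (21 - 7*169) - 2046 = (21 - 1183) - 2046 = -1162 - 2046 = -3208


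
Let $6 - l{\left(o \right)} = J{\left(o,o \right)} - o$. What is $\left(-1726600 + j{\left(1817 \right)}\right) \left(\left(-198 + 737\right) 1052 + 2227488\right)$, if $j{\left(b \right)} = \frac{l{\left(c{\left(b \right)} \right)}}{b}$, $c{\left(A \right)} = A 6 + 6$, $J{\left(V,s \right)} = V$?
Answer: $- \frac{8767045561848104}{1817} \approx -4.825 \cdot 10^{12}$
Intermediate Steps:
$c{\left(A \right)} = 6 + 6 A$ ($c{\left(A \right)} = 6 A + 6 = 6 + 6 A$)
$l{\left(o \right)} = 6$ ($l{\left(o \right)} = 6 - \left(o - o\right) = 6 - 0 = 6 + 0 = 6$)
$j{\left(b \right)} = \frac{6}{b}$
$\left(-1726600 + j{\left(1817 \right)}\right) \left(\left(-198 + 737\right) 1052 + 2227488\right) = \left(-1726600 + \frac{6}{1817}\right) \left(\left(-198 + 737\right) 1052 + 2227488\right) = \left(-1726600 + 6 \cdot \frac{1}{1817}\right) \left(539 \cdot 1052 + 2227488\right) = \left(-1726600 + \frac{6}{1817}\right) \left(567028 + 2227488\right) = \left(- \frac{3137232194}{1817}\right) 2794516 = - \frac{8767045561848104}{1817}$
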